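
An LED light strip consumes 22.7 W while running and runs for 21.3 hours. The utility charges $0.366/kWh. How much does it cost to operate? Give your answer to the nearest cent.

Energy = 22.7 W × 21.3 h = 484 Wh = 0.4835 kWh
Cost = 0.4835 kWh × $0.366/kWh = $0.18

$0.18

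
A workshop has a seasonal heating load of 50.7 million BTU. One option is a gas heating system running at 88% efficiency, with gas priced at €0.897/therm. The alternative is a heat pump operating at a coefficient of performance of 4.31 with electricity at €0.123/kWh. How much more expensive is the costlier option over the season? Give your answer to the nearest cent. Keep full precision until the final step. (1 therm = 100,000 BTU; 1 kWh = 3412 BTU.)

Heat load = 50.7 × 10⁶ BTU = 50,700,000 BTU
Gas: input = 50,700,000 / 0.88 = 57,613,636 BTU = 576.1 therm → 576.1 × €0.897 = €516.79
Heat pump: 50,700,000 BTU / 3412 = 14,860 kWh heat; / 4.31 = 3,448 kWh in → × €0.123 = €424.06
Difference = |€516.79 − €424.06| = €92.73

€92.73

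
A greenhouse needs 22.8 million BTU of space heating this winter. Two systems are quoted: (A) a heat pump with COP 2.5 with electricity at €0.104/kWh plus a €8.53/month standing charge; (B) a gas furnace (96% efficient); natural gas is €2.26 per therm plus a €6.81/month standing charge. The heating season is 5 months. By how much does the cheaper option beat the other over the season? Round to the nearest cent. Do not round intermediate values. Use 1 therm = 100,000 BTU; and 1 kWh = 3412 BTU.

€250.17

Heat load = 22.8 × 10⁶ BTU = 22,800,000 BTU
Gas: input = 22,800,000 / 0.96 = 23,750,000 BTU = 237.5 therm → 237.5 × €2.26 = €536.75; + 5 × €6.81 standing = €570.80
Heat pump: 22,800,000 BTU / 3412 = 6,682 kWh heat; / 2.5 = 2,673 kWh in → × €0.104 = €277.98; + 5 × €8.53 standing = €320.63
Difference = |€570.80 − €320.63| = €250.17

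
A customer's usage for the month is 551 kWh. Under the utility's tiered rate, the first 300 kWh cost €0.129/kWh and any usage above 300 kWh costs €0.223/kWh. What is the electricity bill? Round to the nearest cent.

€94.67

First 300 kWh × €0.129 = €38.70
Remaining 251 kWh × €0.223 = €55.97
Total = €94.67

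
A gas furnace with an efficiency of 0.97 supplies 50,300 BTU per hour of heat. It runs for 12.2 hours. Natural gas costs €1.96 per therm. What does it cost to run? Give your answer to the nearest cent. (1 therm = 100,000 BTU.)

Heat delivered = 50,300 BTU/h × 12.2 h = 613,660 BTU
Gas input = 613,660 / 0.97 = 632,639 BTU
= 632,639 / 100,000 = 6.326 therm
Cost = 6.326 × €1.96/therm = €12.40

€12.40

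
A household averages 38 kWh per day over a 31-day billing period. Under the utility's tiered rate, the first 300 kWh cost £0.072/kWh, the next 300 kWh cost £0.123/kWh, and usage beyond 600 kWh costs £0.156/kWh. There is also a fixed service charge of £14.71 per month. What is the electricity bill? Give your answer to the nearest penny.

Usage = 38 kWh/day × 31 days = 1178 kWh
First 300 kWh × £0.072 = £21.60
Next 300 kWh × £0.123 = £36.90
Remaining 578 kWh × £0.156 = £90.17
Energy charge = £148.67; + service £14.71 = £163.38

£163.38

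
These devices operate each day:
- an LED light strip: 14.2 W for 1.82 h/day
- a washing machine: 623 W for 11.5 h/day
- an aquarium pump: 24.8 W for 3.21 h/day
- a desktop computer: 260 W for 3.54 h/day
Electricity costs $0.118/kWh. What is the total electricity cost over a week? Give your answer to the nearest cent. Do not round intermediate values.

$6.77

LED light strip: 14.2 W × 1.82 h × 7 d = 181 Wh = 0.1809 kWh
washing machine: 623 W × 11.5 h × 7 d = 50,152 Wh = 50.15 kWh
aquarium pump: 24.8 W × 3.21 h × 7 d = 557 Wh = 0.5573 kWh
desktop computer: 260 W × 3.54 h × 7 d = 6,443 Wh = 6.443 kWh
Total energy = 0.1809 + 50.15 + 0.5573 + 6.443 = 57.33 kWh
Cost = 57.33 kWh × $0.118 = $6.77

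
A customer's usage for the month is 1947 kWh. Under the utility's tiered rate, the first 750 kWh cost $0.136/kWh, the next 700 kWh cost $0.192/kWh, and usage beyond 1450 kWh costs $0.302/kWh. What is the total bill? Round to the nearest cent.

$386.49

First 750 kWh × $0.136 = $102.00
Next 700 kWh × $0.192 = $134.40
Remaining 497 kWh × $0.302 = $150.09
Total = $386.49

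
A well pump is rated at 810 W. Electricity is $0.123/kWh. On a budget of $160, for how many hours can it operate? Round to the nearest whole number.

Energy budget = $160 / $0.123 per kWh = 1,301 kWh = 1,300,813 Wh
Runtime = 1,300,813 Wh / 810 W = 1,606 h

1606 h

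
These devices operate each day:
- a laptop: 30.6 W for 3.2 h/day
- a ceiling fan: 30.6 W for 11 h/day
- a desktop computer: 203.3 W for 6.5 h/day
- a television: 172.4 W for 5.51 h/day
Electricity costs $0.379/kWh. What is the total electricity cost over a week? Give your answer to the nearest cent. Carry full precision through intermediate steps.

$7.18

laptop: 30.6 W × 3.2 h × 7 d = 685 Wh = 0.6854 kWh
ceiling fan: 30.6 W × 11 h × 7 d = 2,356 Wh = 2.356 kWh
desktop computer: 203.3 W × 6.5 h × 7 d = 9,250 Wh = 9.25 kWh
television: 172.4 W × 5.51 h × 7 d = 6,649 Wh = 6.649 kWh
Total energy = 0.6854 + 2.356 + 9.25 + 6.649 = 18.94 kWh
Cost = 18.94 kWh × $0.379 = $7.18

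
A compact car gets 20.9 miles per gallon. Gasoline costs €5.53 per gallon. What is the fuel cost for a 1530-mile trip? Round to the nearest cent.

Fuel = 1530 mi / 20.9 mpg = 73.21 gal
Cost = 73.21 gal × €5.53/gal = €404.83

€404.83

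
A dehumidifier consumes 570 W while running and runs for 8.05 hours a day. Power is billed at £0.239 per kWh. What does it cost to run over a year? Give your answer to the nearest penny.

£400.28

Energy = 570 W × 8.05 h/day × 365 days = 1,674,803 Wh = 1,675 kWh
Cost = 1,675 kWh × £0.239/kWh = £400.28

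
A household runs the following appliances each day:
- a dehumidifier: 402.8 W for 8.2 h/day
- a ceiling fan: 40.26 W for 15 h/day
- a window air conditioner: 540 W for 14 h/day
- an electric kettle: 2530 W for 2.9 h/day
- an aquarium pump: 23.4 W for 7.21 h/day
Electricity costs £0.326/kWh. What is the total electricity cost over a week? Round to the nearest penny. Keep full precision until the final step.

£43.30

dehumidifier: 402.8 W × 8.2 h × 7 d = 23,121 Wh = 23.12 kWh
ceiling fan: 40.26 W × 15 h × 7 d = 4,227 Wh = 4.227 kWh
window air conditioner: 540 W × 14 h × 7 d = 52,920 Wh = 52.92 kWh
electric kettle: 2530 W × 2.9 h × 7 d = 51,359 Wh = 51.36 kWh
aquarium pump: 23.4 W × 7.21 h × 7 d = 1,181 Wh = 1.181 kWh
Total energy = 23.12 + 4.227 + 52.92 + 51.36 + 1.181 = 132.8 kWh
Cost = 132.8 kWh × £0.326 = £43.30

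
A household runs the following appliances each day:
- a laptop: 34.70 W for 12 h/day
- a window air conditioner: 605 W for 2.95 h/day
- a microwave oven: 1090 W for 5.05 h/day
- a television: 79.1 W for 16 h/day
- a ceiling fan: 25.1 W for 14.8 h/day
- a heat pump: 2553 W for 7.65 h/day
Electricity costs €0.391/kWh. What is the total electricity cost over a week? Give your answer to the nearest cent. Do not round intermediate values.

€79.03

laptop: 34.70 W × 12 h × 7 d = 2,915 Wh = 2.915 kWh
window air conditioner: 605 W × 2.95 h × 7 d = 12,493 Wh = 12.49 kWh
microwave oven: 1090 W × 5.05 h × 7 d = 38,532 Wh = 38.53 kWh
television: 79.1 W × 16 h × 7 d = 8,859 Wh = 8.859 kWh
ceiling fan: 25.1 W × 14.8 h × 7 d = 2,600 Wh = 2.6 kWh
heat pump: 2553 W × 7.65 h × 7 d = 136,713 Wh = 136.7 kWh
Total energy = 2.915 + 12.49 + 38.53 + 8.859 + 2.6 + 136.7 = 202.1 kWh
Cost = 202.1 kWh × €0.391 = €79.03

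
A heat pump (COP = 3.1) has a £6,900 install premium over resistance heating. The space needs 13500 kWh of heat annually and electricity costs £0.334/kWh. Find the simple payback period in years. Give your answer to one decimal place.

Resistance: 13500 kWh × £0.334 = £4,509.00/yr
Heat pump: 13500 / 3.1 = 4355 kWh in → × £0.334 = £1,454.52/yr
Annual savings = £3,054.48
Payback = £6,900 / £3,054.48 = 2.26 years

2.3 years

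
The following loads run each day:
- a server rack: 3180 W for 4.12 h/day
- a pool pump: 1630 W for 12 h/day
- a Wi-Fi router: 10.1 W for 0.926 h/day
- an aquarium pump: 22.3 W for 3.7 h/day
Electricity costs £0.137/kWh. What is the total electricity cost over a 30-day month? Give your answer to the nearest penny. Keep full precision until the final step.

£134.62

server rack: 3180 W × 4.12 h × 30 d = 393,048 Wh = 393 kWh
pool pump: 1630 W × 12 h × 30 d = 586,800 Wh = 586.8 kWh
Wi-Fi router: 10.1 W × 0.926 h × 30 d = 281 Wh = 0.2806 kWh
aquarium pump: 22.3 W × 3.7 h × 30 d = 2,475 Wh = 2.475 kWh
Total energy = 393 + 586.8 + 0.2806 + 2.475 = 982.6 kWh
Cost = 982.6 kWh × £0.137 = £134.62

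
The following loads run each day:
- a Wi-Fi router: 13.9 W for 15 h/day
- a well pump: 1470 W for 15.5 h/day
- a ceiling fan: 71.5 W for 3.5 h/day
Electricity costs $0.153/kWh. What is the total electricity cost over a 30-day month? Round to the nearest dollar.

Wi-Fi router: 13.9 W × 15 h × 30 d = 6,255 Wh = 6.255 kWh
well pump: 1470 W × 15.5 h × 30 d = 683,550 Wh = 683.5 kWh
ceiling fan: 71.5 W × 3.5 h × 30 d = 7,508 Wh = 7.508 kWh
Total energy = 6.255 + 683.5 + 7.508 = 697.3 kWh
Cost = 697.3 kWh × $0.153 = $106.69 ≈ $107

$107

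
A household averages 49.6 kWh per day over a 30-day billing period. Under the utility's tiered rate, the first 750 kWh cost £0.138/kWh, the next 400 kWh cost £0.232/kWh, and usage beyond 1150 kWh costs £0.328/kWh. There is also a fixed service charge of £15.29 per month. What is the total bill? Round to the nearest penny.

Usage = 49.6 kWh/day × 30 days = 1488 kWh
First 750 kWh × £0.138 = £103.50
Next 400 kWh × £0.232 = £92.80
Remaining 338 kWh × £0.328 = £110.86
Energy charge = £307.16; + service £15.29 = £322.45

£322.45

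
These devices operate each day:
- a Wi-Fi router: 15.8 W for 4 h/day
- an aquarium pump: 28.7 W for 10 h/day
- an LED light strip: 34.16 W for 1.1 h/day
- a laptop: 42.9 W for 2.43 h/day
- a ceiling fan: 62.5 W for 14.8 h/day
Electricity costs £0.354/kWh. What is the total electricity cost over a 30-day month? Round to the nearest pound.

£15

Wi-Fi router: 15.8 W × 4 h × 30 d = 1,896 Wh = 1.896 kWh
aquarium pump: 28.7 W × 10 h × 30 d = 8,610 Wh = 8.61 kWh
LED light strip: 34.16 W × 1.1 h × 30 d = 1,127 Wh = 1.127 kWh
laptop: 42.9 W × 2.43 h × 30 d = 3,127 Wh = 3.127 kWh
ceiling fan: 62.5 W × 14.8 h × 30 d = 27,750 Wh = 27.75 kWh
Total energy = 1.896 + 8.61 + 1.127 + 3.127 + 27.75 = 42.51 kWh
Cost = 42.51 kWh × £0.354 = £15.05 ≈ £15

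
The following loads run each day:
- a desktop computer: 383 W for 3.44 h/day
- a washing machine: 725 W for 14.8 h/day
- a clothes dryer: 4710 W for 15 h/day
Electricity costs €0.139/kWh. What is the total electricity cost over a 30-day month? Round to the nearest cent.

€344.85

desktop computer: 383 W × 3.44 h × 30 d = 39,526 Wh = 39.53 kWh
washing machine: 725 W × 14.8 h × 30 d = 321,900 Wh = 321.9 kWh
clothes dryer: 4710 W × 15 h × 30 d = 2,119,500 Wh = 2,120 kWh
Total energy = 39.53 + 321.9 + 2,120 = 2,481 kWh
Cost = 2,481 kWh × €0.139 = €344.85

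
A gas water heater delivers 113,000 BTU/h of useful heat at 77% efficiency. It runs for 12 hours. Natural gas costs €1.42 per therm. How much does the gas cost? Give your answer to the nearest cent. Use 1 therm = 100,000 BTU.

Heat delivered = 113,000 BTU/h × 12 h = 1,356,000 BTU
Gas input = 1,356,000 / 0.77 = 1,761,039 BTU
= 1,761,039 / 100,000 = 17.61 therm
Cost = 17.61 × €1.42/therm = €25.01

€25.01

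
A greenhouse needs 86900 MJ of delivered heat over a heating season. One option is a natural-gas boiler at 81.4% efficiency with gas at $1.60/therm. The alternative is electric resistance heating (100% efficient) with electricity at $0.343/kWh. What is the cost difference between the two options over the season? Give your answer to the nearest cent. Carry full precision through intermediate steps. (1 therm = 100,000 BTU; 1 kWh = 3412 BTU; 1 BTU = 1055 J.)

Heat load = 86900 MJ = 86,900,000,000 J / 1055 = 82,369,668 BTU
Gas: input = 82,369,668 / 0.814 = 101,191,239 BTU = 1,012 therm → 1,012 × $1.60 = $1,619.06
Electric: 82,369,668 BTU / 3412 = 24,140 kWh → × $0.343 = $8,280.42
Difference = |$1,619.06 − $8,280.42| = $6,661.36

$6661.36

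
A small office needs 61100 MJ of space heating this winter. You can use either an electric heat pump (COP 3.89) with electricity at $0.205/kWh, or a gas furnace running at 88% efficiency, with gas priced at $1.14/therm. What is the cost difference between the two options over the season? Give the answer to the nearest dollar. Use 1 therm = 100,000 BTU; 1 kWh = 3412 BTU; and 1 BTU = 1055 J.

$144

Heat load = 61100 MJ = 61,100,000,000 J / 1055 = 57,914,692 BTU
Gas: input = 57,914,692 / 0.88 = 65,812,150 BTU = 658.1 therm → 658.1 × $1.14 = $750.26
Heat pump: 57,914,692 BTU / 3412 = 16,970 kWh heat; / 3.89 = 4,363 kWh in → × $0.205 = $894.51
Difference = |$750.26 − $894.51| = $144.25 ≈ $144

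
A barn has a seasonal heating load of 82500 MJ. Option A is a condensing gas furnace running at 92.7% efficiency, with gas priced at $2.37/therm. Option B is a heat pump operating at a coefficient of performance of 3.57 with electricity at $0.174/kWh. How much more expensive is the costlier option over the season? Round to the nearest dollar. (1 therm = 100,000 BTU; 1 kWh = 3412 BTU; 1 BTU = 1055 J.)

$882

Heat load = 82500 MJ = 82,500,000,000 J / 1055 = 78,199,052 BTU
Gas: input = 78,199,052 / 0.927 = 84,357,122 BTU = 843.6 therm → 843.6 × $2.37 = $1,999.26
Heat pump: 78,199,052 BTU / 3412 = 22,920 kWh heat; / 3.57 = 6,420 kWh in → × $0.174 = $1,117.05
Difference = |$1,999.26 − $1,117.05| = $882.21 ≈ $882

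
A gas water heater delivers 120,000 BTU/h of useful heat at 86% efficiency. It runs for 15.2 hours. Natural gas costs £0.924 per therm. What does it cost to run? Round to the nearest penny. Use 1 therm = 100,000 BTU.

£19.60

Heat delivered = 120,000 BTU/h × 15.2 h = 1,824,000 BTU
Gas input = 1,824,000 / 0.86 = 2,120,930 BTU
= 2,120,930 / 100,000 = 21.21 therm
Cost = 21.21 × £0.924/therm = £19.60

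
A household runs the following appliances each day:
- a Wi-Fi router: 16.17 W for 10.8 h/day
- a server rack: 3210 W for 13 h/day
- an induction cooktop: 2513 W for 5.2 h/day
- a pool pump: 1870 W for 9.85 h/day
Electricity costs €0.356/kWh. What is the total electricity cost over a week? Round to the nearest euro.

Wi-Fi router: 16.17 W × 10.8 h × 7 d = 1,222 Wh = 1.222 kWh
server rack: 3210 W × 13 h × 7 d = 292,110 Wh = 292.1 kWh
induction cooktop: 2513 W × 5.2 h × 7 d = 91,473 Wh = 91.47 kWh
pool pump: 1870 W × 9.85 h × 7 d = 128,936 Wh = 128.9 kWh
Total energy = 1.222 + 292.1 + 91.47 + 128.9 = 513.7 kWh
Cost = 513.7 kWh × €0.356 = €182.89 ≈ €183

€183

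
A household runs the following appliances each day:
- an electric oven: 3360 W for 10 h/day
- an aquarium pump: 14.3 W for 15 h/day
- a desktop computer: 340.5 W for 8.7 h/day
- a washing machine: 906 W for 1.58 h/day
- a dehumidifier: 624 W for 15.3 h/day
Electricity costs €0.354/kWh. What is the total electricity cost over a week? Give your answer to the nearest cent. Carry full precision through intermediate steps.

€118.34

electric oven: 3360 W × 10 h × 7 d = 235,200 Wh = 235.2 kWh
aquarium pump: 14.3 W × 15 h × 7 d = 1,502 Wh = 1.502 kWh
desktop computer: 340.5 W × 8.7 h × 7 d = 20,736 Wh = 20.74 kWh
washing machine: 906 W × 1.58 h × 7 d = 10,020 Wh = 10.02 kWh
dehumidifier: 624 W × 15.3 h × 7 d = 66,830 Wh = 66.83 kWh
Total energy = 235.2 + 1.502 + 20.74 + 10.02 + 66.83 = 334.3 kWh
Cost = 334.3 kWh × €0.354 = €118.34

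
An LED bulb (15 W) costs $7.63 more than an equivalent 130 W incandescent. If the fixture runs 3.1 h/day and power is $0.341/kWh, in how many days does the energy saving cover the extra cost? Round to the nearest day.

Power saved = 130 − 15 = 115 W
Daily energy saved = 115 W × 3.1 h = 356.5 Wh = 0.3565 kWh
Daily savings = 0.3565 × $0.341 = $0.1216
Payback = $7.63 / $0.1216 per day = 62.76 days

63 days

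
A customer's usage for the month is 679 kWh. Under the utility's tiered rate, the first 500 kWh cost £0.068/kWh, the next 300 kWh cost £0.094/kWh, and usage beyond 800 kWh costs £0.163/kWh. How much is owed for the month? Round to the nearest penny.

£50.83

First 500 kWh × £0.068 = £34.00
Next 179 kWh × £0.094 = £16.83
Remaining tier: 0 kWh (not reached)
Total = £50.83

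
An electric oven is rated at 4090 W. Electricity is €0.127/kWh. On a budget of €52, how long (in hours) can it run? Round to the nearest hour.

100 h

Energy budget = €52 / €0.127 per kWh = 409.4 kWh = 409,449 Wh
Runtime = 409,449 Wh / 4090 W = 100.1 h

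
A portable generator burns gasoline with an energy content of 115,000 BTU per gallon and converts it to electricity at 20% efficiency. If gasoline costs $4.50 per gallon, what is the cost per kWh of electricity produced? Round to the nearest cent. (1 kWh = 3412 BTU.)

$0.67

Electrical output per gallon = 115,000 BTU × 0.20 / 3412 BTU/kWh = 6.741 kWh
Cost per kWh = $4.50 / 6.741 kWh = $0.668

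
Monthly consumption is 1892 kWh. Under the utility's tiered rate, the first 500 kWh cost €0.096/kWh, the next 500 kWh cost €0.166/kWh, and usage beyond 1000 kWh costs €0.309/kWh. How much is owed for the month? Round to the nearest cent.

First 500 kWh × €0.096 = €48.00
Next 500 kWh × €0.166 = €83.00
Remaining 892 kWh × €0.309 = €275.63
Total = €406.63

€406.63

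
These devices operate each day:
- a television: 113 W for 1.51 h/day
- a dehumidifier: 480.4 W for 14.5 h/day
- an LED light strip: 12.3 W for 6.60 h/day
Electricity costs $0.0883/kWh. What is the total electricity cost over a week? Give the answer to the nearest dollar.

television: 113 W × 1.51 h × 7 d = 1,194 Wh = 1.194 kWh
dehumidifier: 480.4 W × 14.5 h × 7 d = 48,761 Wh = 48.76 kWh
LED light strip: 12.3 W × 6.60 h × 7 d = 568 Wh = 0.5683 kWh
Total energy = 1.194 + 48.76 + 0.5683 = 50.52 kWh
Cost = 50.52 kWh × $0.0883 = $4.46 ≈ $4

$4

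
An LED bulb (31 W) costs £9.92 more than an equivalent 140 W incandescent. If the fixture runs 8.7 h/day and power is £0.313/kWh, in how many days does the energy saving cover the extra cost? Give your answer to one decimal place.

Power saved = 140 − 31 = 109 W
Daily energy saved = 109 W × 8.7 h = 948.3 Wh = 0.9483 kWh
Daily savings = 0.9483 × £0.313 = £0.2968
Payback = £9.92 / £0.2968 per day = 33.42 days

33.4 days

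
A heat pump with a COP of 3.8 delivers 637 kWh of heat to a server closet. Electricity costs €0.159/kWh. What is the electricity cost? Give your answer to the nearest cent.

Electrical input = 637 kWh / 3.8 = 167.6 kWh
Cost = 167.6 × €0.159/kWh = €26.65

€26.65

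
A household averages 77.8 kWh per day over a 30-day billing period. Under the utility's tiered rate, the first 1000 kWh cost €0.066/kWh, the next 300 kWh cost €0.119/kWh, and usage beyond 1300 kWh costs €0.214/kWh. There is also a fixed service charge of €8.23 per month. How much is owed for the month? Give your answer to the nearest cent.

€331.21

Usage = 77.8 kWh/day × 30 days = 2334 kWh
First 1000 kWh × €0.066 = €66.00
Next 300 kWh × €0.119 = €35.70
Remaining 1034 kWh × €0.214 = €221.28
Energy charge = €322.98; + service €8.23 = €331.21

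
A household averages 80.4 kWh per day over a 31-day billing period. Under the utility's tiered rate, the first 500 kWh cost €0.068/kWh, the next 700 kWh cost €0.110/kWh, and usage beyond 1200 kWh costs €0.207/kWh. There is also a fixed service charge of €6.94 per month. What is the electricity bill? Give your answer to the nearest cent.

€385.47

Usage = 80.4 kWh/day × 31 days = 2492.4 kWh
First 500 kWh × €0.068 = €34.00
Next 700 kWh × €0.110 = €77.00
Remaining 1292.4 kWh × €0.207 = €267.53
Energy charge = €378.53; + service €6.94 = €385.47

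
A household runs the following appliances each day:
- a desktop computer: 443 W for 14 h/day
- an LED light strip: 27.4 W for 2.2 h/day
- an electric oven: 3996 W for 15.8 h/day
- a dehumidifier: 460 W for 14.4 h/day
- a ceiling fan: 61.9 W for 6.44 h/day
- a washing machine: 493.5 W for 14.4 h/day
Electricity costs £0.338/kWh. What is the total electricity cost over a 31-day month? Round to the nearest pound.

desktop computer: 443 W × 14 h × 31 d = 192,262 Wh = 192.3 kWh
LED light strip: 27.4 W × 2.2 h × 31 d = 1,869 Wh = 1.869 kWh
electric oven: 3996 W × 15.8 h × 31 d = 1,957,241 Wh = 1,957 kWh
dehumidifier: 460 W × 14.4 h × 31 d = 205,344 Wh = 205.3 kWh
ceiling fan: 61.9 W × 6.44 h × 31 d = 12,358 Wh = 12.36 kWh
washing machine: 493.5 W × 14.4 h × 31 d = 220,298 Wh = 220.3 kWh
Total energy = 192.3 + 1.869 + 1,957 + 205.3 + 12.36 + 220.3 = 2,589 kWh
Cost = 2,589 kWh × £0.338 = £875.21 ≈ £875

£875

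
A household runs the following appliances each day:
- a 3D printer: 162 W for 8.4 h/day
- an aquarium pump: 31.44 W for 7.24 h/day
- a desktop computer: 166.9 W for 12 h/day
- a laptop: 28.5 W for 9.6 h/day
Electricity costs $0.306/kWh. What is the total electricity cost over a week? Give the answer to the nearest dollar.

3D printer: 162 W × 8.4 h × 7 d = 9,526 Wh = 9.526 kWh
aquarium pump: 31.44 W × 7.24 h × 7 d = 1,593 Wh = 1.593 kWh
desktop computer: 166.9 W × 12 h × 7 d = 14,020 Wh = 14.02 kWh
laptop: 28.5 W × 9.6 h × 7 d = 1,915 Wh = 1.915 kWh
Total energy = 9.526 + 1.593 + 14.02 + 1.915 = 27.05 kWh
Cost = 27.05 kWh × $0.306 = $8.28 ≈ $8

$8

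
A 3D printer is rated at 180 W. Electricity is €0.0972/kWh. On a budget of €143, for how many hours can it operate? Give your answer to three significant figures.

8170 h

Energy budget = €143 / €0.0972 per kWh = 1,471 kWh = 1,471,193 Wh
Runtime = 1,471,193 Wh / 180 W = 8,173 h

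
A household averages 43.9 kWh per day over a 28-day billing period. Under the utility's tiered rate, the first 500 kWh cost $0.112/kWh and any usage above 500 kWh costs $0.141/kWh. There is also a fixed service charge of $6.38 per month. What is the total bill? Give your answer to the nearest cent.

Usage = 43.9 kWh/day × 28 days = 1229.2 kWh
First 500 kWh × $0.112 = $56.00
Remaining 729.2 kWh × $0.141 = $102.82
Energy charge = $158.82; + service $6.38 = $165.20

$165.20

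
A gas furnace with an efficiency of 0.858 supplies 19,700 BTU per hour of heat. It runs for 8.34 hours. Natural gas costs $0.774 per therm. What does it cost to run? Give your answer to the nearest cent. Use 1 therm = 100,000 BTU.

$1.48

Heat delivered = 19,700 BTU/h × 8.34 h = 164,298 BTU
Gas input = 164,298 / 0.858 = 191,490 BTU
= 191,490 / 100,000 = 1.915 therm
Cost = 1.915 × $0.774/therm = $1.48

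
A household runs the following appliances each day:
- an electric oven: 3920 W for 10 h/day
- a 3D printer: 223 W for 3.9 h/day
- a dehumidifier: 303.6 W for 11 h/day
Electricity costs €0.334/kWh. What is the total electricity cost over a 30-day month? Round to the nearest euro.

electric oven: 3920 W × 10 h × 30 d = 1,176,000 Wh = 1,176 kWh
3D printer: 223 W × 3.9 h × 30 d = 26,091 Wh = 26.09 kWh
dehumidifier: 303.6 W × 11 h × 30 d = 100,188 Wh = 100.2 kWh
Total energy = 1,176 + 26.09 + 100.2 = 1,302 kWh
Cost = 1,302 kWh × €0.334 = €434.96 ≈ €435

€435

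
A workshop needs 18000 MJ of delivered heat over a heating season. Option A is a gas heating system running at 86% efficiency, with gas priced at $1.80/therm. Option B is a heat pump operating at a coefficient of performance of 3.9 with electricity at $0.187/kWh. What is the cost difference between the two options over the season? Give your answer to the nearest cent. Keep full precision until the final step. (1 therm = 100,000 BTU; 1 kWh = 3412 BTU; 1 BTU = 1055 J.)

$117.34

Heat load = 18000 MJ = 18,000,000,000 J / 1055 = 17,061,611 BTU
Gas: input = 17,061,611 / 0.86 = 19,839,083 BTU = 198.4 therm → 198.4 × $1.80 = $357.10
Heat pump: 17,061,611 BTU / 3412 = 5,000 kWh heat; / 3.9 = 1,282 kWh in → × $0.187 = $239.77
Difference = |$357.10 − $239.77| = $117.34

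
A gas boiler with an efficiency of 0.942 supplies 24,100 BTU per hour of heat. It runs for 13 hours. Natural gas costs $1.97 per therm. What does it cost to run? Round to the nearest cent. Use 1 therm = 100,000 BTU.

$6.55

Heat delivered = 24,100 BTU/h × 13 h = 313,300 BTU
Gas input = 313,300 / 0.942 = 332,590 BTU
= 332,590 / 100,000 = 3.326 therm
Cost = 3.326 × $1.97/therm = $6.55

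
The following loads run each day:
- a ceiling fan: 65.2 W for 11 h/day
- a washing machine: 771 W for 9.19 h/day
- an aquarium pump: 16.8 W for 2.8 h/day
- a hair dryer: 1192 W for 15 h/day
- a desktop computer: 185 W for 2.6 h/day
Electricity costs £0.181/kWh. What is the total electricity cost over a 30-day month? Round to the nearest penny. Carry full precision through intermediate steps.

£142.32

ceiling fan: 65.2 W × 11 h × 30 d = 21,516 Wh = 21.52 kWh
washing machine: 771 W × 9.19 h × 30 d = 212,565 Wh = 212.6 kWh
aquarium pump: 16.8 W × 2.8 h × 30 d = 1,411 Wh = 1.411 kWh
hair dryer: 1192 W × 15 h × 30 d = 536,400 Wh = 536.4 kWh
desktop computer: 185 W × 2.6 h × 30 d = 14,430 Wh = 14.43 kWh
Total energy = 21.52 + 212.6 + 1.411 + 536.4 + 14.43 = 786.3 kWh
Cost = 786.3 kWh × £0.181 = £142.32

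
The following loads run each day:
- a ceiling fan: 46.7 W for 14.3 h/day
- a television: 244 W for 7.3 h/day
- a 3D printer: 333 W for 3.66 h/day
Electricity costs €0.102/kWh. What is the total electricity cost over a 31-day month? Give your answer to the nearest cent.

€11.60

ceiling fan: 46.7 W × 14.3 h × 31 d = 20,702 Wh = 20.7 kWh
television: 244 W × 7.3 h × 31 d = 55,217 Wh = 55.22 kWh
3D printer: 333 W × 3.66 h × 31 d = 37,782 Wh = 37.78 kWh
Total energy = 20.7 + 55.22 + 37.78 = 113.7 kWh
Cost = 113.7 kWh × €0.102 = €11.60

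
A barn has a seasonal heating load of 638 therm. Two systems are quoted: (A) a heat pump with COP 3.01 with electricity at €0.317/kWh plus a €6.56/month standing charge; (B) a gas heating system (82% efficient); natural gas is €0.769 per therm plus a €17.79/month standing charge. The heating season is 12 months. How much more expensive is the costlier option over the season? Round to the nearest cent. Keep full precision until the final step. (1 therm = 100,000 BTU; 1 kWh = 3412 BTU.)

€1236.19

Heat load = 638 therm × 100,000 = 63,800,000 BTU
Gas: input = 63,800,000 / 0.820 = 77,804,878 BTU = 778 therm → 778 × €0.769 = €598.32; + 12 × €17.79 standing = €811.80
Heat pump: 63,800,000 BTU / 3412 = 18,700 kWh heat; / 3.01 = 6,212 kWh in → × €0.317 = €1,969.27; + 12 × €6.56 standing = €2,047.99
Difference = |€811.80 − €2,047.99| = €1,236.19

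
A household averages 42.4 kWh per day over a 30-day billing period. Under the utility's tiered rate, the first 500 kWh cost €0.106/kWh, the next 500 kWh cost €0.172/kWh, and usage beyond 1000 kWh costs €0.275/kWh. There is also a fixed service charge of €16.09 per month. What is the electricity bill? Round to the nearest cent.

Usage = 42.4 kWh/day × 30 days = 1272 kWh
First 500 kWh × €0.106 = €53.00
Next 500 kWh × €0.172 = €86.00
Remaining 272 kWh × €0.275 = €74.80
Energy charge = €213.80; + service €16.09 = €229.89

€229.89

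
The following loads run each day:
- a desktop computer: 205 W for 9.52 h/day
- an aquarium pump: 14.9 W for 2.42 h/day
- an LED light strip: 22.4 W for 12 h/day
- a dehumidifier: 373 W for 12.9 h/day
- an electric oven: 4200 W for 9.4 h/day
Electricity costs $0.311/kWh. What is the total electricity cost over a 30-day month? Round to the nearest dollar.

$434

desktop computer: 205 W × 9.52 h × 30 d = 58,548 Wh = 58.55 kWh
aquarium pump: 14.9 W × 2.42 h × 30 d = 1,082 Wh = 1.082 kWh
LED light strip: 22.4 W × 12 h × 30 d = 8,064 Wh = 8.064 kWh
dehumidifier: 373 W × 12.9 h × 30 d = 144,351 Wh = 144.4 kWh
electric oven: 4200 W × 9.4 h × 30 d = 1,184,400 Wh = 1,184 kWh
Total energy = 58.55 + 1.082 + 8.064 + 144.4 + 1,184 = 1,396 kWh
Cost = 1,396 kWh × $0.311 = $434.29 ≈ $434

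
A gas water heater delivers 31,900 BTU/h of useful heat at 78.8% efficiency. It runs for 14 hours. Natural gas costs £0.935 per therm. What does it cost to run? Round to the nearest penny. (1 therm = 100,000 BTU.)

Heat delivered = 31,900 BTU/h × 14 h = 446,600 BTU
Gas input = 446,600 / 0.788 = 566,751 BTU
= 566,751 / 100,000 = 5.668 therm
Cost = 5.668 × £0.935/therm = £5.30

£5.30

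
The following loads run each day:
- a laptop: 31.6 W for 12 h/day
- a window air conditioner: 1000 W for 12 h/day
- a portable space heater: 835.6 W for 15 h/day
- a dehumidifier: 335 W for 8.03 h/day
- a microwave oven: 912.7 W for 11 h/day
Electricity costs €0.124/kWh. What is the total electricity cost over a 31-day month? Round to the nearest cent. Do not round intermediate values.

laptop: 31.6 W × 12 h × 31 d = 11,755 Wh = 11.76 kWh
window air conditioner: 1000 W × 12 h × 31 d = 372,000 Wh = 372 kWh
portable space heater: 835.6 W × 15 h × 31 d = 388,554 Wh = 388.6 kWh
dehumidifier: 335 W × 8.03 h × 31 d = 83,392 Wh = 83.39 kWh
microwave oven: 912.7 W × 11 h × 31 d = 311,231 Wh = 311.2 kWh
Total energy = 11.76 + 372 + 388.6 + 83.39 + 311.2 = 1,167 kWh
Cost = 1,167 kWh × €0.124 = €144.70

€144.70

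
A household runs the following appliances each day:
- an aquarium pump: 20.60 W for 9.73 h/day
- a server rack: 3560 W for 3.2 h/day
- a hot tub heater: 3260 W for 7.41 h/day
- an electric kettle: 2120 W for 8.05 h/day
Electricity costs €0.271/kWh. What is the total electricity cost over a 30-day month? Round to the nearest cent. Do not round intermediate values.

aquarium pump: 20.60 W × 9.73 h × 30 d = 6,013 Wh = 6.013 kWh
server rack: 3560 W × 3.2 h × 30 d = 341,760 Wh = 341.8 kWh
hot tub heater: 3260 W × 7.41 h × 30 d = 724,698 Wh = 724.7 kWh
electric kettle: 2120 W × 8.05 h × 30 d = 511,980 Wh = 512 kWh
Total energy = 6.013 + 341.8 + 724.7 + 512 = 1,584 kWh
Cost = 1,584 kWh × €0.271 = €429.39

€429.39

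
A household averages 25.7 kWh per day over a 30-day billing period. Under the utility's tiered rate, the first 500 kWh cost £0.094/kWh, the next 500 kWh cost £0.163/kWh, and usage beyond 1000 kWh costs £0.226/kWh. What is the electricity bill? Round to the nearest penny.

£91.17

Usage = 25.7 kWh/day × 30 days = 771 kWh
First 500 kWh × £0.094 = £47.00
Next 271 kWh × £0.163 = £44.17
Remaining tier: 0 kWh (not reached)
Total = £91.17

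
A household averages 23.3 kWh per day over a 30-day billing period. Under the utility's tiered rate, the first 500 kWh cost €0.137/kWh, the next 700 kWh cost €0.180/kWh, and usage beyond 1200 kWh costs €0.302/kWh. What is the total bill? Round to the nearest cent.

Usage = 23.3 kWh/day × 30 days = 699 kWh
First 500 kWh × €0.137 = €68.50
Next 199 kWh × €0.180 = €35.82
Remaining tier: 0 kWh (not reached)
Total = €104.32

€104.32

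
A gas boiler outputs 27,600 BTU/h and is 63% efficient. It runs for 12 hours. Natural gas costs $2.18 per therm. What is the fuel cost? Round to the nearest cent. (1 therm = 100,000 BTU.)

$11.46

Heat delivered = 27,600 BTU/h × 12 h = 331,200 BTU
Gas input = 331,200 / 0.63 = 525,714 BTU
= 525,714 / 100,000 = 5.257 therm
Cost = 5.257 × $2.18/therm = $11.46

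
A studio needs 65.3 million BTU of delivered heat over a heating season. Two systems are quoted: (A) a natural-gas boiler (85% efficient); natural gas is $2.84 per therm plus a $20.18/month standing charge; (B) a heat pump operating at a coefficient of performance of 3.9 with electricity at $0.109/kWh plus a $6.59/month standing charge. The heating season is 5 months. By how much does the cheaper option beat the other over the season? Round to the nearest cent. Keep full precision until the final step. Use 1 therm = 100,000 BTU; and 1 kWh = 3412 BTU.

Heat load = 65.3 × 10⁶ BTU = 65,300,000 BTU
Gas: input = 65,300,000 / 0.85 = 76,823,529 BTU = 768.2 therm → 768.2 × $2.84 = $2,181.79; + 5 × $20.18 standing = $2,282.69
Heat pump: 65,300,000 BTU / 3412 = 19,140 kWh heat; / 3.9 = 4,907 kWh in → × $0.109 = $534.89; + 5 × $6.59 standing = $567.84
Difference = |$2,282.69 − $567.84| = $1,714.85

$1714.85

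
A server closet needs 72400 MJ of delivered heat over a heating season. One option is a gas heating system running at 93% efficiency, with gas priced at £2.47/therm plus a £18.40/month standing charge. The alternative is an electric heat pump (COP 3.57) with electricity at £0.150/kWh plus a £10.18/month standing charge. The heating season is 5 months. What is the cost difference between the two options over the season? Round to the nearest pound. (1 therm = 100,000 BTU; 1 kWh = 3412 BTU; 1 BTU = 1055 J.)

Heat load = 72400 MJ = 72,400,000,000 J / 1055 = 68,625,592 BTU
Gas: input = 68,625,592 / 0.93 = 73,790,960 BTU = 737.9 therm → 737.9 × £2.47 = £1,822.64; + 5 × £18.40 standing = £1,914.64
Heat pump: 68,625,592 BTU / 3412 = 20,110 kWh heat; / 3.57 = 5,634 kWh in → × £0.150 = £845.08; + 5 × £10.18 standing = £895.98
Difference = |£1,914.64 − £895.98| = £1,018.65 ≈ £1019

£1019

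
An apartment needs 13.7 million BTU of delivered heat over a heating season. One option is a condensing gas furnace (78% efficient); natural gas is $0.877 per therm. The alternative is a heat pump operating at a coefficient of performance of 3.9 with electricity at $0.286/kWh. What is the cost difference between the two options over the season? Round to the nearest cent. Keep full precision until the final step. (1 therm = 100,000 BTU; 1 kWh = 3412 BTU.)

Heat load = 13.7 × 10⁶ BTU = 13,700,000 BTU
Gas: input = 13,700,000 / 0.78 = 17,564,103 BTU = 175.6 therm → 175.6 × $0.877 = $154.04
Heat pump: 13,700,000 BTU / 3412 = 4,015 kWh heat; / 3.9 = 1,030 kWh in → × $0.286 = $294.45
Difference = |$154.04 − $294.45| = $140.41

$140.41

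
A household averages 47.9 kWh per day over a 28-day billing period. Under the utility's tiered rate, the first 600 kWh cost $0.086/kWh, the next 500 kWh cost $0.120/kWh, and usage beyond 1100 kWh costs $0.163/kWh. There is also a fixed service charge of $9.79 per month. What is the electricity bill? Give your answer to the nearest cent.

Usage = 47.9 kWh/day × 28 days = 1341.2 kWh
First 600 kWh × $0.086 = $51.60
Next 500 kWh × $0.120 = $60.00
Remaining 241.2 kWh × $0.163 = $39.32
Energy charge = $150.92; + service $9.79 = $160.71

$160.71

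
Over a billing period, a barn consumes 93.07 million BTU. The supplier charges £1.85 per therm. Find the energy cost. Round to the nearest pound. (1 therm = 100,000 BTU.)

£1722

93.07 million BTU × (10 therm/million BTU) = 930.7 therm
Cost = 930.7 therm × £1.85/therm = £1,721.79 ≈ £1722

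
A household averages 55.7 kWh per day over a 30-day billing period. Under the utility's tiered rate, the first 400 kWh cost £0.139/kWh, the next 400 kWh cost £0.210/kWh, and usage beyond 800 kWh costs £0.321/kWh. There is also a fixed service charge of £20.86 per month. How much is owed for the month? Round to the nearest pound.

£440

Usage = 55.7 kWh/day × 30 days = 1671 kWh
First 400 kWh × £0.139 = £55.60
Next 400 kWh × £0.210 = £84.00
Remaining 871 kWh × £0.321 = £279.59
Energy charge = £419.19; + service £20.86 = £440.05 ≈ £440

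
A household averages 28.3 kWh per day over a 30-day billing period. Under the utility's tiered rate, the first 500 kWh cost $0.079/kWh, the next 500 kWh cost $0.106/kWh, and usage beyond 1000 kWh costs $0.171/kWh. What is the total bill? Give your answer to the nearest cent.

$76.49

Usage = 28.3 kWh/day × 30 days = 849 kWh
First 500 kWh × $0.079 = $39.50
Next 349 kWh × $0.106 = $36.99
Remaining tier: 0 kWh (not reached)
Total = $76.49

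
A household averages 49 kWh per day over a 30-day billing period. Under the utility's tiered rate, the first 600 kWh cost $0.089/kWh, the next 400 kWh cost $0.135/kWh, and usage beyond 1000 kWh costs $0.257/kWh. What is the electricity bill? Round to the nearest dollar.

Usage = 49 kWh/day × 30 days = 1470 kWh
First 600 kWh × $0.089 = $53.40
Next 400 kWh × $0.135 = $54.00
Remaining 470 kWh × $0.257 = $120.79
Total = $228.19 ≈ $228

$228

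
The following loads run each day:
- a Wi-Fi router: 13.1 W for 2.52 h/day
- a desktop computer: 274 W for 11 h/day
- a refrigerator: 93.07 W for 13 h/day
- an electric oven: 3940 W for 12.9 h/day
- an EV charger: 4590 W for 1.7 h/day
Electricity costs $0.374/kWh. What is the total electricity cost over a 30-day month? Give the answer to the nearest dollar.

Wi-Fi router: 13.1 W × 2.52 h × 30 d = 990 Wh = 0.9904 kWh
desktop computer: 274 W × 11 h × 30 d = 90,420 Wh = 90.42 kWh
refrigerator: 93.07 W × 13 h × 30 d = 36,297 Wh = 36.3 kWh
electric oven: 3940 W × 12.9 h × 30 d = 1,524,780 Wh = 1,525 kWh
EV charger: 4590 W × 1.7 h × 30 d = 234,090 Wh = 234.1 kWh
Total energy = 0.9904 + 90.42 + 36.3 + 1,525 + 234.1 = 1,887 kWh
Cost = 1,887 kWh × $0.374 = $705.58 ≈ $706

$706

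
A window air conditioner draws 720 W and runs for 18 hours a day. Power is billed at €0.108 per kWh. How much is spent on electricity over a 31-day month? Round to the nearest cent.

€43.39

Energy = 720 W × 18 h/day × 31 days = 401,760 Wh = 401.8 kWh
Cost = 401.8 kWh × €0.108/kWh = €43.39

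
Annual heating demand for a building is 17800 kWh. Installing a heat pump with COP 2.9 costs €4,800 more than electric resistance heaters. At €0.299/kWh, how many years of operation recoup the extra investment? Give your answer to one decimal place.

1.4 years

Resistance: 17800 kWh × €0.299 = €5,322.20/yr
Heat pump: 17800 / 2.9 = 6138 kWh in → × €0.299 = €1,835.24/yr
Annual savings = €3,486.96
Payback = €4,800 / €3,486.96 = 1.38 years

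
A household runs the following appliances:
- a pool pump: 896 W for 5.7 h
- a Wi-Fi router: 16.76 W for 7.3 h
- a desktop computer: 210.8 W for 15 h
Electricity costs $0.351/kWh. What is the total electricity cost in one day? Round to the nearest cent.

$2.95

pool pump: 896 W × 5.7 h = 5,107 Wh = 5.107 kWh
Wi-Fi router: 16.76 W × 7.3 h = 122 Wh = 0.1223 kWh
desktop computer: 210.8 W × 15 h = 3,162 Wh = 3.162 kWh
Total energy = 5.107 + 0.1223 + 3.162 = 8.392 kWh
Cost = 8.392 kWh × $0.351 = $2.95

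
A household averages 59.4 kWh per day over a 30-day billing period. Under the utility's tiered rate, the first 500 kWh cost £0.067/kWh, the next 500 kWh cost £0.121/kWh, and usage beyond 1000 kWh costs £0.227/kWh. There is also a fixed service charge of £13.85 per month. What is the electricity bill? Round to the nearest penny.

£285.36

Usage = 59.4 kWh/day × 30 days = 1782 kWh
First 500 kWh × £0.067 = £33.50
Next 500 kWh × £0.121 = £60.50
Remaining 782 kWh × £0.227 = £177.51
Energy charge = £271.51; + service £13.85 = £285.36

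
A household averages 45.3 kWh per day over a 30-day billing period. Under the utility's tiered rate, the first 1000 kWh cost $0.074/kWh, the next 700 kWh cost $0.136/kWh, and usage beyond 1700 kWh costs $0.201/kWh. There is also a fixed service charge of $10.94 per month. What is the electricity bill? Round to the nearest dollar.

$134

Usage = 45.3 kWh/day × 30 days = 1359 kWh
First 1000 kWh × $0.074 = $74.00
Next 359 kWh × $0.136 = $48.82
Remaining tier: 0 kWh (not reached)
Energy charge = $122.82; + service $10.94 = $133.76 ≈ $134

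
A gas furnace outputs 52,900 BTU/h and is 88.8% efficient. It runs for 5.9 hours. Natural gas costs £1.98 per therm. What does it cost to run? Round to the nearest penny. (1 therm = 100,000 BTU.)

Heat delivered = 52,900 BTU/h × 5.9 h = 312,110 BTU
Gas input = 312,110 / 0.888 = 351,475 BTU
= 351,475 / 100,000 = 3.515 therm
Cost = 3.515 × £1.98/therm = £6.96

£6.96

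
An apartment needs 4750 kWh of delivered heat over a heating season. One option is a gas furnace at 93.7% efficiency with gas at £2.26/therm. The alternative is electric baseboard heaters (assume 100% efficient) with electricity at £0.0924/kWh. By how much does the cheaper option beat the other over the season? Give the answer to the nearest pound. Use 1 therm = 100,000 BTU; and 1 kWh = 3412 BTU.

Heat load = 4750 kWh × 3412 = 16,207,000 BTU
Gas: input = 16,207,000 / 0.937 = 17,296,692 BTU = 173 therm → 173 × £2.26 = £390.91
Electric: 16,207,000 BTU / 3412 = 4,750 kWh → × £0.0924 = £438.90
Difference = |£390.91 − £438.90| = £47.99 ≈ £48

£48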